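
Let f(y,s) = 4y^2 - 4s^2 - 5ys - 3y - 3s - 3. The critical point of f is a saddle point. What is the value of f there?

∂f/∂y = 8y - 5s - 3 = 0 and ∂f/∂s = -5y - 8s - 3 = 0, so (y, s) = (9/89, -39/89).
The Hessian has f_{yy} = 8, f_{ss} = -8, f_{ys} = -5, giving D = -89 < 0, so the point is a saddle point.
f(9/89, -39/89) = -222/89.

-222/89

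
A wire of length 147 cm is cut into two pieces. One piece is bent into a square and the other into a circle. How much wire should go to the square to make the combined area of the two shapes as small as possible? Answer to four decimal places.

Let x be the length used for the square. Square side x/4; circle radius (147−x)/(2π).
A(x) = (x/4)² + π·((147−x)/(2π))² = x²/16 + (147−x)²/(4π) for 0 ≤ x ≤ 147. A'(x) = x/8 − (147−x)/(2π) = 0 gives x = 4·147/(π+4) ≈ 82.3346.
A'' = 1/8 + 1/(2π) > 0, so this gives the minimum combined area; x ≈ 82.3346 cm to the square.

82.3346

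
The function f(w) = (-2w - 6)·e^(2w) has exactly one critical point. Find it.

-7/2

Differentiating with the product rule gives f'(w) = (-4w - 14)·e^(2w). Since e^(2w) > 0, the only critical point is w = -7/2.
f''(-7/2) has the same sign as -4 < 0, so this is a local maximum.
f(-7/2) = (1)·e^(-7) ≈ 0.0009.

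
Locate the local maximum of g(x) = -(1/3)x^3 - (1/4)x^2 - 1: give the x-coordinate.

0

g'(x) = -x^2 - (1/2)x. Setting g'(x) = 0 gives x ∈ {-1/2, 0}.
g''(x) = -2x - 1/2. g''(-1/2) = 1/2 > 0 ⇒ local minimum; g''(0) = -1/2 < 0 ⇒ local maximum.
The local maximum is g(0) = -1.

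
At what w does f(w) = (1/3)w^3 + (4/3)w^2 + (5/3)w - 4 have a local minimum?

-1

Critical points: f'(w) = w^2 + (8/3)w + 5/3 vanishes at w = -5/3, -1.
f''(w) = 2w + 8/3. f''(-5/3) = -2/3 < 0 ⇒ local maximum; f''(-1) = 2/3 > 0 ⇒ local minimum.
So the local minimum value is f(-1) = -14/3.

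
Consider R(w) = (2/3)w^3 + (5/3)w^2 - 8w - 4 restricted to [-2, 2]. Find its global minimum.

Differentiating, R'(w) = 2w^2 + (10/3)w - 8; whose only zero in [-2, 2] is w = 4/3.
Evaluating at the critical points and endpoints: R(-2) = 40/3, R(4/3) = -820/81, R(2) = -8.
So the minimum is R(4/3) = -820/81.

-820/81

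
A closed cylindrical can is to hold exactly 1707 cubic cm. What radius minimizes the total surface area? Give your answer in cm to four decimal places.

6.4767

With radius r and height h, πr²h = 1707 so h = 1707/(πr²), and S(r) = 2πr² + 2πrh = 2πr² + 2·1707/r.
S'(r) = 4πr − 2·1707/r² = 0 ⇒ r³ = 1707/(2π), so r ≈ 6.4767 and h = 2r ≈ 12.9533.
S''(r) = 4π + 4·1707/r³ > 0, so this is the minimum; S ≈ 790.6851.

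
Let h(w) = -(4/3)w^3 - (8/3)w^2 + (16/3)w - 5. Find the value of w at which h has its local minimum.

-2

Critical points: h'(w) = -4w^2 - (16/3)w + 16/3 vanishes at w = -2, 2/3.
Second-derivative test with h''(w) = -8w - 16/3: h''(-2) = 32/3 > 0 ⇒ local minimum; h''(2/3) = -32/3 < 0 ⇒ local maximum.
The local minimum is h(-2) = -47/3.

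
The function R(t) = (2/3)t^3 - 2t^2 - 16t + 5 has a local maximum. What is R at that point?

R'(t) = 2t^2 - 4t - 16. Setting R'(t) = 0 gives t ∈ {-2, 4}.
Second-derivative test with R''(t) = 4t - 4: R''(-2) = -12 < 0 ⇒ local maximum; R''(4) = 12 > 0 ⇒ local minimum.
The local maximum is R(-2) = 71/3.

71/3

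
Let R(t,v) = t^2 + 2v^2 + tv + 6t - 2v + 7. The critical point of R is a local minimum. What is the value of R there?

-39/7

∂R/∂t = 2t + v + 6 = 0 and ∂R/∂v = t + 4v - 2 = 0, so (t, v) = (-26/7, 10/7).
The Hessian has R_{tt} = 2, R_{vv} = 4, R_{tv} = 1, giving D = 7 > 0 with R_{tt} > 0, so the point is a local minimum.
R(-26/7, 10/7) = -39/7.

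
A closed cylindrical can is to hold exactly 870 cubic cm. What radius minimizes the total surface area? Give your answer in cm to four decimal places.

5.1734

With radius r and height h, πr²h = 870 so h = 870/(πr²), and S(r) = 2πr² + 2πrh = 2πr² + 2·870/r.
S'(r) = 4πr − 2·870/r² = 0 ⇒ r³ = 870/(2π), so r ≈ 5.1734 and h = 2r ≈ 10.3469.
S''(r) = 4π + 4·870/r³ > 0, so this is the minimum; S ≈ 504.4995.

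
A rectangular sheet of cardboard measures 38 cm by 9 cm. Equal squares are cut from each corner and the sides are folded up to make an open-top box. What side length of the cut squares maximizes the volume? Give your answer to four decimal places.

With cut size x, the volume is V(x) = x(38 − 2x)(9 − 2x) for 0 < x < 4.5.
V'(x) = 12x^2 − 188x + 342. Setting V'(x) = 0 gives x ≈ 2.1009 (the root in (0, 4.5)).
V''(x) = 24x − 188 is negative there, so this is the maximum; V ≈ 340.7041.

2.1009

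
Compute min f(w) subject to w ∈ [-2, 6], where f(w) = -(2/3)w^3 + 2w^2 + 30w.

The derivative is -2w^2 + 4w + 30, whose only zero in [-2, 6] is w = 5.
Evaluating at the critical points and endpoints: f(-2) = -140/3; f(5) = 350/3; f(6) = 108.
So the minimum is f(-2) = -140/3.

-140/3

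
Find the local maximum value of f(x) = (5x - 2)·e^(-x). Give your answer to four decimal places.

f'(x) = 5·e^(-x) + (5x - 2)·(-1)·e^(-x) = (-5x + 7)·e^(-x). Since e^(-x) > 0, the only critical point is x = 7/5.
f''(7/5) has the same sign as -5 < 0, so this is a local maximum.
f(7/5) = (5)·e^(-7/5) ≈ 1.2330.

1.2330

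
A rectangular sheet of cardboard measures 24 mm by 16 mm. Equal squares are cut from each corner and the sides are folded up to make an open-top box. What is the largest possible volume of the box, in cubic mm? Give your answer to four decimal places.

540.8286

With cut size x, the volume is V(x) = x(24 − 2x)(16 − 2x) for 0 < x < 8.
V'(x) = 12x^2 − 160x + 384. Setting V'(x) = 0 gives x ≈ 3.1390 (the root in (0, 8)).
V''(x) = 24x − 160 is negative there, so this is the maximum; V ≈ 540.8286.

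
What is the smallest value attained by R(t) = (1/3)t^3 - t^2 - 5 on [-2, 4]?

-35/3

The derivative is t^2 - 2t, which vanishes at t = 0 and t = 2.
Compare values at every candidate in [-2, 4]: R(-2) = -35/3,  R(0) = -5,  R(2) = -19/3,  R(4) = 1/3.
Hence the absolute minimum is -35/3 at t = -2.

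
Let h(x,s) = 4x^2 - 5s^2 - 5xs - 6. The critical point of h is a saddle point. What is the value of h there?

-6

∂h/∂x = 8x - 5s = 0 and ∂h/∂s = -5x - 10s = 0, so (x, s) = (0, 0).
The Hessian has h_{xx} = 8, h_{ss} = -10, h_{xs} = -5, giving D = -105 < 0, so the point is a saddle point.
h(0, 0) = -6.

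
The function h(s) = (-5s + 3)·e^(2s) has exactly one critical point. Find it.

1/10

h'(s) = (-5)·e^(2s) + (-5s + 3)·2·e^(2s) = (-10s + 1)·e^(2s). Since e^(2s) > 0, the only critical point is s = 1/10.
h''(1/10) has the same sign as -10 < 0, so this is a local maximum.
h(1/10) = (5/2)·e^(1/5) ≈ 3.0535.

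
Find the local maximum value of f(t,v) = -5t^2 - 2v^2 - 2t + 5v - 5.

-67/40

∂f/∂t = -10t - 2 = 0 and ∂f/∂v = -4v + 5 = 0, so (t, v) = (-1/5, 5/4).
The Hessian has f_{tt} = -10, f_{vv} = -4, f_{tv} = 0, giving D = 40 > 0 with f_{tt} < 0, so the point is a local maximum.
f(-1/5, 5/4) = -67/40.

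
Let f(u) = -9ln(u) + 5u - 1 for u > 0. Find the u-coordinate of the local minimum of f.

9/5

f'(u) = -9/u + 5 = 0 gives u = 9/5.
f''(u) = 9/u², which is positive for u > 0, so this is a local minimum.
f(9/5) = -9·ln(9/5) + 9 - 1 ≈ 2.7099.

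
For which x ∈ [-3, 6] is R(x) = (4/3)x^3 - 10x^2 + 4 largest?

Differentiating, R'(x) = 4x^2 - 20x; which vanishes at x = 0 and x = 5.
Evaluating at the critical points and endpoints: R(-3) = -122,  R(0) = 4,  R(5) = -238/3,  R(6) = -68.
The maximum over the interval is 4, attained at x = 0.

0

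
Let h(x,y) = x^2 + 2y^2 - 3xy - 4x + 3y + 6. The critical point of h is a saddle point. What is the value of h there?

11

∂h/∂x = 2x - 3y - 4 = 0 and ∂h/∂y = -3x + 4y + 3 = 0, so (x, y) = (-7, -6).
The Hessian has h_{xx} = 2, h_{yy} = 4, h_{xy} = -3, giving D = -1 < 0, so the point is a saddle point.
h(-7, -6) = 11.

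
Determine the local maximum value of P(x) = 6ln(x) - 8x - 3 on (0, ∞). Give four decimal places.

P'(x) = 6/x − 8 = 0 gives x = 3/4.
P''(x) = -6/x², which is negative for x > 0, so this is a local maximum.
P(3/4) = 6·ln(3/4) - 6 - 3 ≈ -10.7261.

-10.7261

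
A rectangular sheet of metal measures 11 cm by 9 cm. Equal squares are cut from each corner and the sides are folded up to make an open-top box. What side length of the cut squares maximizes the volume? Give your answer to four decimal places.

With cut size x, the volume is V(x) = x(11 − 2x)(9 − 2x) for 0 < x < 4.5.
V'(x) = 12x^2 − 80x + 99. Setting V'(x) = 0 gives x ≈ 1.6419 (the root in (0, 4.5)).
V''(x) = 24x − 80 is negative there, so this is the maximum; V ≈ 72.4198.

1.6419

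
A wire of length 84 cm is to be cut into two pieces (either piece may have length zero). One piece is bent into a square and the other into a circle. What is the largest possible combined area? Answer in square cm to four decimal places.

Let x be the length used for the square. Square side x/4; circle radius (84−x)/(2π).
A(x) = (x/4)² + π·((84−x)/(2π))² = x²/16 + (84−x)²/(4π) for 0 ≤ x ≤ 84. A'(x) = x/8 − (84−x)/(2π) = 0 gives x = 4·84/(π+4) ≈ 47.0483.
A'' > 0, so the interior critical point is a minimum; the maximum is at an endpoint. A(0) = 561.4986 and A(84) = 441.0000, so the largest area is 561.4986.

561.4986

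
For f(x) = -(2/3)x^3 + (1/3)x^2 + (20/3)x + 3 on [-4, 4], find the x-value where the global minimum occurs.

Differentiating, f'(x) = -2x^2 + (2/3)x + 20/3; which vanishes at x = -5/3 and x = 2.
Evaluating at the critical points and endpoints: f(-4) = 73/3,  f(-5/3) = -332/81,  f(2) = 37/3,  f(4) = -23/3.
Hence the absolute minimum is -23/3 at x = 4.

4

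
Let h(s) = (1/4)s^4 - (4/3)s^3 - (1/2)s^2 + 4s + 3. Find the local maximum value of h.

65/12

h'(s) = s^3 - 4s^2 - s + 4. Setting h'(s) = 0 gives s ∈ {-1, 1, 4}.
h''(s) = 3s^2 - 8s - 1. h''(-1) = 10 > 0 ⇒ local minimum; h''(1) = -6 < 0 ⇒ local maximum; h''(4) = 15 > 0 ⇒ local minimum.
Thus h has its local maximum at s = 1, with value 65/12.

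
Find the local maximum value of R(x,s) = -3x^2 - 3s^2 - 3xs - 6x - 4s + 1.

37/9

∂R/∂x = -6x - 3s - 6 = 0 and ∂R/∂s = -3x - 6s - 4 = 0, so (x, s) = (-8/9, -2/9).
The Hessian has R_{xx} = -6, R_{ss} = -6, R_{xs} = -3, giving D = 27 > 0 with R_{xx} < 0, so the point is a local maximum.
R(-8/9, -2/9) = 37/9.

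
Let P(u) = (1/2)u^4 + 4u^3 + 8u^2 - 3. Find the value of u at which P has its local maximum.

-2

P'(u) = 2u^3 + 12u^2 + 16u = 0 at u = -4, -2, 0.
P''(u) = 6u^2 + 24u + 16. P''(-4) = 16 > 0 ⇒ local minimum; P''(-2) = -8 < 0 ⇒ local maximum; P''(0) = 16 > 0 ⇒ local minimum.
Thus P has its local maximum at u = -2, with value 5.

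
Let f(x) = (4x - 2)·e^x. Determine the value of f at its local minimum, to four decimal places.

-2.4261

Differentiating with the product rule gives f'(x) = (4x + 2)·e^x. Since e^x > 0, the only critical point is x = -1/2.
f''(-1/2) has the same sign as 4 > 0, so this is a local minimum.
f(-1/2) = (-4)·e^(-1/2) ≈ -2.4261.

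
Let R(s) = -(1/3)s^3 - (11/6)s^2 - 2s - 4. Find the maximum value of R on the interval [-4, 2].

The derivative is -s^2 - (11/3)s - 2, which vanishes at s = -3 and s = -2/3.
Candidates: R(-4) = -4,  R(-3) = -11/2,  R(-2/3) = -274/81,  R(2) = -18.
So the maximum is R(-2/3) = -274/81.

-274/81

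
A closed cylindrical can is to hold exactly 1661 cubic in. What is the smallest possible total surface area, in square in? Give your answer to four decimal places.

776.4157

With radius r and height h, πr²h = 1661 so h = 1661/(πr²), and S(r) = 2πr² + 2πrh = 2πr² + 2·1661/r.
S'(r) = 4πr − 2·1661/r² = 0 ⇒ r³ = 1661/(2π), so r ≈ 6.4180 and h = 2r ≈ 12.8359.
S''(r) = 4π + 4·1661/r³ > 0, so this is the minimum; S ≈ 776.4157.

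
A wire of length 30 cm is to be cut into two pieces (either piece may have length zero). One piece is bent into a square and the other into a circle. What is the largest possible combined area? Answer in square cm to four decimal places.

71.6197

Let x be the length used for the square. Square side x/4; circle radius (30−x)/(2π).
A(x) = (x/4)² + π·((30−x)/(2π))² = x²/16 + (30−x)²/(4π) for 0 ≤ x ≤ 30. A'(x) = x/8 − (30−x)/(2π) = 0 gives x = 4·30/(π+4) ≈ 16.8030.
A'' > 0, so the interior critical point is a minimum; the maximum is at an endpoint. A(0) = 71.6197 and A(30) = 56.2500, so the largest area is 71.6197.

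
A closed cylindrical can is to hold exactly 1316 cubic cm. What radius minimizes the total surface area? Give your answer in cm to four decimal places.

5.9387

With radius r and height h, πr²h = 1316 so h = 1316/(πr²), and S(r) = 2πr² + 2πrh = 2πr² + 2·1316/r.
S'(r) = 4πr − 2·1316/r² = 0 ⇒ r³ = 1316/(2π), so r ≈ 5.9387 and h = 2r ≈ 11.8774.
S''(r) = 4π + 4·1316/r³ > 0, so this is the minimum; S ≈ 664.7910.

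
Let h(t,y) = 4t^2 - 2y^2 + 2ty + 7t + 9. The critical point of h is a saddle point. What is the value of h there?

∂h/∂t = 8t + 2y + 7 = 0 and ∂h/∂y = 2t - 4y = 0, so (t, y) = (-7/9, -7/18).
The Hessian has h_{tt} = 8, h_{yy} = -4, h_{ty} = 2, giving D = -36 < 0, so the point is a saddle point.
h(-7/9, -7/18) = 113/18.

113/18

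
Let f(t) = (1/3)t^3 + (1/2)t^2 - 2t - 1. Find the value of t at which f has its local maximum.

f'(t) = t^2 + t - 2 = 0 at t = -2, 1.
Second-derivative test with f''(t) = 2t + 1: f''(-2) = -3 < 0 ⇒ local maximum; f''(1) = 3 > 0 ⇒ local minimum.
Thus f has its local maximum at t = -2, with value 7/3.

-2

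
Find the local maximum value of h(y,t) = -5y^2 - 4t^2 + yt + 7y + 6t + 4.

∂h/∂y = -10y + t + 7 = 0 and ∂h/∂t = y - 8t + 6 = 0, so (y, t) = (62/79, 67/79).
The Hessian has h_{yy} = -10, h_{tt} = -8, h_{yt} = 1, giving D = 79 > 0 with h_{yy} < 0, so the point is a local maximum.
h(62/79, 67/79) = 734/79.

734/79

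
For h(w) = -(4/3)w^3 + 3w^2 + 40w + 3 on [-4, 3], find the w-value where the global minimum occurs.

-5/2

h'(w) = -4w^2 + 6w + 40, whose only zero in [-4, 3] is w = -5/2.
Evaluating at the critical points and endpoints: h(-4) = -71/3, h(-5/2) = -689/12, h(3) = 114.
Hence the absolute minimum is -689/12 at w = -5/2.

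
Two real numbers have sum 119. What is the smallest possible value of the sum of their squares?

With a + b = 119, a^2 + b^2 = a^2 + (119 − a)^2.
The derivative 2a − 2(119 − a) = 4a − 238 vanishes at a = 119/2; second derivative 4 > 0, a minimum.
The minimum is 2·(119/2)^2 = 14161/2.

14161/2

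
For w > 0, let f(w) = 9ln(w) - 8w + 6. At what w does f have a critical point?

9/8

f'(w) = 9/w − 8 = 0 gives w = 9/8.
f''(w) = -9/w², which is negative for w > 0, so this is a local maximum.
f(9/8) = 9·ln(9/8) - 9 + 6 ≈ -1.9400.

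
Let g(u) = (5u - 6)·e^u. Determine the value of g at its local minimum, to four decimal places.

-6.1070

By the product rule, g'(u) = (5u - 1)·e^u. Since e^u > 0, the only critical point is u = 1/5.
g''(1/5) has the same sign as 5 > 0, so this is a local minimum.
g(1/5) = (-5)·e^(1/5) ≈ -6.1070.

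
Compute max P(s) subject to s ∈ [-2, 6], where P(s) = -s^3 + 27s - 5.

49

The derivative is -3s^2 + 27, whose only zero in [-2, 6] is s = 3.
Compare values at every candidate in [-2, 6]: P(-2) = -51; P(3) = 49; P(6) = -59.
So the maximum is P(3) = 49.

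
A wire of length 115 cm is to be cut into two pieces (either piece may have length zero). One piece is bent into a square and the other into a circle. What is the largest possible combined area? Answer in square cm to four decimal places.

Let x be the length used for the square. Square side x/4; circle radius (115−x)/(2π).
A(x) = (x/4)² + π·((115−x)/(2π))² = x²/16 + (115−x)²/(4π) for 0 ≤ x ≤ 115. A'(x) = x/8 − (115−x)/(2π) = 0 gives x = 4·115/(π+4) ≈ 64.4114.
A'' > 0, so the interior critical point is a minimum; the maximum is at an endpoint. A(0) = 1052.4121 and A(115) = 826.5625, so the largest area is 1052.4121.

1052.4121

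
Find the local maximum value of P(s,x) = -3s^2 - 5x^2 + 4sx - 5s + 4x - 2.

∂P/∂s = -6s + 4x - 5 = 0 and ∂P/∂x = 4s - 10x + 4 = 0, so (s, x) = (-17/22, 1/11).
The Hessian has P_{ss} = -6, P_{xx} = -10, P_{sx} = 4, giving D = 44 > 0 with P_{ss} < 0, so the point is a local maximum.
P(-17/22, 1/11) = 5/44.

5/44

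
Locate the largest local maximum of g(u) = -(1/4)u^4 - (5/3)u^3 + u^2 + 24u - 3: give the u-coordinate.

2

g'(u) = -u^3 - 5u^2 + 2u + 24. Setting g'(u) = 0 gives u ∈ {-4, -3, 2}.
Since g''(u) = -3u^2 - 10u + 2, we get g''(-4) = -6 < 0 ⇒ local maximum; g''(-3) = 5 > 0 ⇒ local minimum; g''(2) = -30 < 0 ⇒ local maximum.
Thus g has its largest local maximum at u = 2, with value 95/3.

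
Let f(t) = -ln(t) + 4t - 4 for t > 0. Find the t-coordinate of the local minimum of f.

f'(t) = -1/t + 4 = 0 gives t = 1/4.
f''(t) = 1/t², which is positive for t > 0, so this is a local minimum.
f(1/4) = -1·ln(1/4) + 1 - 4 ≈ -1.6137.

1/4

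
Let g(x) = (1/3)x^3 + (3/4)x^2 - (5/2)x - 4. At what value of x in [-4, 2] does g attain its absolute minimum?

1

The derivative is x^2 + (3/2)x - 5/2, which vanishes at x = -5/2 and x = 1.
Candidates: g(-4) = -10/3, g(-5/2) = 83/48, g(1) = -65/12, g(2) = -10/3.
The minimum over the interval is -65/12, attained at x = 1.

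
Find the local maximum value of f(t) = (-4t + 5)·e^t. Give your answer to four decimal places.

5.1361

f'(t) = (-4)·e^t + (-4t + 5)·1·e^t = (-4t + 1)·e^t. Since e^t > 0, the only critical point is t = 1/4.
f''(1/4) has the same sign as -4 < 0, so this is a local maximum.
f(1/4) = (4)·e^(1/4) ≈ 5.1361.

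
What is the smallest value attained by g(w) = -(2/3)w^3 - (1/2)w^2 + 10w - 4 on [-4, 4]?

-521/24

Differentiating, g'(w) = -2w^2 - w + 10; which vanishes at w = -5/2 and w = 2.
Evaluating at the critical points and endpoints: g(-4) = -28/3, g(-5/2) = -521/24, g(2) = 26/3, g(4) = -44/3.
The minimum over the interval is -521/24, attained at w = -5/2.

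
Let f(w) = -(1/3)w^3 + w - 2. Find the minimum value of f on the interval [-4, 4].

-58/3

Differentiating, f'(w) = -w^2 + 1; which vanishes at w = -1 and w = 1.
Compare values at every candidate in [-4, 4]: f(-4) = 46/3,  f(-1) = -8/3,  f(1) = -4/3,  f(4) = -58/3.
So the minimum is f(4) = -58/3.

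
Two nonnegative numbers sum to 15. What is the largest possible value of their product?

With x + y = 15, the product is P(x) = x(15 − x).
P'(x) = 15 − 2x = 0 gives x = 15/2; P'' = −2 < 0, so this is the maximum.
P = 15/2·15/2 = 225/4.

225/4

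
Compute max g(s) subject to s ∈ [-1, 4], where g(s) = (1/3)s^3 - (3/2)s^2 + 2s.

16/3

g'(s) = s^2 - 3s + 2, which vanishes at s = 1 and s = 2.
Evaluating at the critical points and endpoints: g(-1) = -23/6, g(1) = 5/6, g(2) = 2/3, g(4) = 16/3.
So the maximum is g(4) = 16/3.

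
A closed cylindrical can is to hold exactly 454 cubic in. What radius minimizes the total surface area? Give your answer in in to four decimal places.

4.1651

With radius r and height h, πr²h = 454 so h = 454/(πr²), and S(r) = 2πr² + 2πrh = 2πr² + 2·454/r.
S'(r) = 4πr − 2·454/r² = 0 ⇒ r³ = 454/(2π), so r ≈ 4.1651 and h = 2r ≈ 8.3302.
S''(r) = 4π + 4·454/r³ > 0, so this is the minimum; S ≈ 327.0030.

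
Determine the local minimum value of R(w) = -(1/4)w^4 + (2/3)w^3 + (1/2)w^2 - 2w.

-13/12

Critical points: R'(w) = -w^3 + 2w^2 + w - 2 vanishes at w = -1, 1, 2.
Second-derivative test with R''(w) = -3w^2 + 4w + 1: R''(-1) = -6 < 0 ⇒ local maximum; R''(1) = 2 > 0 ⇒ local minimum; R''(2) = -3 < 0 ⇒ local maximum.
So the local minimum value is R(1) = -13/12.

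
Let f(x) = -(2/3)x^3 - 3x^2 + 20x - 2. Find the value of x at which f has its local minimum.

-5

f'(x) = -2x^2 - 6x + 20. Setting f'(x) = 0 gives x ∈ {-5, 2}.
f''(x) = -4x - 6. f''(-5) = 14 > 0 ⇒ local minimum; f''(2) = -14 < 0 ⇒ local maximum.
The local minimum is f(-5) = -281/3.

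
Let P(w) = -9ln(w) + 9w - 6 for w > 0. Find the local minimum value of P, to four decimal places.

3.0000

P'(w) = -9/w + 9 = 0 gives w = 1.
P''(w) = 9/w², which is positive for w > 0, so this is a local minimum.
P(1) = -9·ln(1) + 9 - 6 ≈ 3.0000.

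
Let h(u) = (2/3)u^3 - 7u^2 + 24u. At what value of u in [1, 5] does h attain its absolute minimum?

1

The derivative is 2u^2 - 14u + 24, which vanishes at u = 3 and u = 4.
Candidates: h(1) = 53/3; h(3) = 27; h(4) = 80/3; h(5) = 85/3.
Hence the absolute minimum is 53/3 at u = 1.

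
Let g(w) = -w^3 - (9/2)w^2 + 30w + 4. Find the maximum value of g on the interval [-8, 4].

g'(w) = -3w^2 - 9w + 30, which vanishes at w = -5 and w = 2.
Compare values at every candidate in [-8, 4]: g(-8) = -12; g(-5) = -267/2; g(2) = 38; g(4) = -12.
The maximum over the interval is 38, attained at w = 2.

38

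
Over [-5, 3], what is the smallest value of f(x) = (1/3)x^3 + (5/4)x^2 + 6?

-53/12

Differentiating, f'(x) = x^2 + (5/2)x; which vanishes at x = -5/2 and x = 0.
Candidates: f(-5) = -53/12; f(-5/2) = 413/48; f(0) = 6; f(3) = 105/4.
The minimum over the interval is -53/12, attained at x = -5.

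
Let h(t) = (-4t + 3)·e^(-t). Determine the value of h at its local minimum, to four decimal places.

-0.6951

By the product rule, h'(t) = (4t - 7)·e^(-t). Since e^(-t) > 0, the only critical point is t = 7/4.
h''(7/4) has the same sign as 4 > 0, so this is a local minimum.
h(7/4) = (-4)·e^(-7/4) ≈ -0.6951.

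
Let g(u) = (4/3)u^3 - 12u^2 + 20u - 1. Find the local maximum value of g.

g'(u) = 4u^2 - 24u + 20. Setting g'(u) = 0 gives u ∈ {1, 5}.
g''(u) = 8u - 24. g''(1) = -16 < 0 ⇒ local maximum; g''(5) = 16 > 0 ⇒ local minimum.
The local maximum is g(1) = 25/3.

25/3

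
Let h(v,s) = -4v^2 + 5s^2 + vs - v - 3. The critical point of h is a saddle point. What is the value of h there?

-238/81

∂h/∂v = -8v + s - 1 = 0 and ∂h/∂s = v + 10s = 0, so (v, s) = (-10/81, 1/81).
The Hessian has h_{vv} = -8, h_{ss} = 10, h_{vs} = 1, giving D = -81 < 0, so the point is a saddle point.
h(-10/81, 1/81) = -238/81.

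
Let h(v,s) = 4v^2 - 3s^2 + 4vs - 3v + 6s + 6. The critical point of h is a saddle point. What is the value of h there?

∂h/∂v = 8v + 4s - 3 = 0 and ∂h/∂s = 4v - 6s + 6 = 0, so (v, s) = (-3/32, 15/16).
The Hessian has h_{vv} = 8, h_{ss} = -6, h_{vs} = 4, giving D = -64 < 0, so the point is a saddle point.
h(-3/32, 15/16) = 573/64.

573/64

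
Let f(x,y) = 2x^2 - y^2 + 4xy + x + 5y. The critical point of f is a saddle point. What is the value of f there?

∂f/∂x = 4x + 4y + 1 = 0 and ∂f/∂y = 4x - 2y + 5 = 0, so (x, y) = (-11/12, 2/3).
The Hessian has f_{xx} = 4, f_{yy} = -2, f_{xy} = 4, giving D = -24 < 0, so the point is a saddle point.
f(-11/12, 2/3) = 29/24.

29/24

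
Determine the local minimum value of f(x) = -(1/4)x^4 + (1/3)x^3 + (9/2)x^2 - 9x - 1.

-65/12

f'(x) = -x^3 + x^2 + 9x - 9 = 0 at x = -3, 1, 3.
Second-derivative test with f''(x) = -3x^2 + 2x + 9: f''(-3) = -24 < 0 ⇒ local maximum; f''(1) = 8 > 0 ⇒ local minimum; f''(3) = -12 < 0 ⇒ local maximum.
Thus f has its local minimum at x = 1, with value -65/12.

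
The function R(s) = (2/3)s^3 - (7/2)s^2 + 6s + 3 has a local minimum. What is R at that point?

19/3

Critical points: R'(s) = 2s^2 - 7s + 6 vanishes at s = 3/2, 2.
R''(s) = 4s - 7. R''(3/2) = -1 < 0 ⇒ local maximum; R''(2) = 1 > 0 ⇒ local minimum.
The local minimum is R(2) = 19/3.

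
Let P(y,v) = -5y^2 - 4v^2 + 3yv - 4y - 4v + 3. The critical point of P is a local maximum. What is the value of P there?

∂P/∂y = -10y + 3v - 4 = 0 and ∂P/∂v = 3y - 8v - 4 = 0, so (y, v) = (-44/71, -52/71).
The Hessian has P_{yy} = -10, P_{vv} = -8, P_{yv} = 3, giving D = 71 > 0 with P_{yy} < 0, so the point is a local maximum.
P(-44/71, -52/71) = 405/71.

405/71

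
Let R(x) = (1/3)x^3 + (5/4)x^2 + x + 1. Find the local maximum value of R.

4/3

R'(x) = x^2 + (5/2)x + 1 = 0 at x = -2, -1/2.
Second-derivative test with R''(x) = 2x + 5/2: R''(-2) = -3/2 < 0 ⇒ local maximum; R''(-1/2) = 3/2 > 0 ⇒ local minimum.
The local maximum is R(-2) = 4/3.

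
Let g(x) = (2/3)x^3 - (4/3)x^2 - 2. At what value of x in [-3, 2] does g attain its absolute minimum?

-3

The derivative is 2x^2 - (8/3)x, which vanishes at x = 0 and x = 4/3.
Candidates: g(-3) = -32; g(0) = -2; g(4/3) = -226/81; g(2) = -2.
Hence the absolute minimum is -32 at x = -3.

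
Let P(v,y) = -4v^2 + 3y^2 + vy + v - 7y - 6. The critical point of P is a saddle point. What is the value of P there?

-480/49

∂P/∂v = -8v + y + 1 = 0 and ∂P/∂y = v + 6y - 7 = 0, so (v, y) = (13/49, 55/49).
The Hessian has P_{vv} = -8, P_{yy} = 6, P_{vy} = 1, giving D = -49 < 0, so the point is a saddle point.
P(13/49, 55/49) = -480/49.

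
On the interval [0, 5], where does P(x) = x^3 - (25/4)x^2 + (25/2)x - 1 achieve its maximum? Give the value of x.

5

The derivative is 3x^2 - (25/2)x + 25/2, which vanishes at x = 5/3 and x = 5/2.
Candidates: P(0) = -1,  P(5/3) = 767/108,  P(5/2) = 109/16,  P(5) = 121/4.
The maximum over the interval is 121/4, attained at x = 5.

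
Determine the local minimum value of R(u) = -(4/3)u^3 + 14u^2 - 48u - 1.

-55

R'(u) = -4u^2 + 28u - 48. Setting R'(u) = 0 gives u ∈ {3, 4}.
Since R''(u) = -8u + 28, we get R''(3) = 4 > 0 ⇒ local minimum; R''(4) = -4 < 0 ⇒ local maximum.
So the local minimum value is R(3) = -55.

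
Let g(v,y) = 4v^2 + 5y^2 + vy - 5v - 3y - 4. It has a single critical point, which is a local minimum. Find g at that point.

∂g/∂v = 8v + y - 5 = 0 and ∂g/∂y = v + 10y - 3 = 0, so (v, y) = (47/79, 19/79).
The Hessian has g_{vv} = 8, g_{yy} = 10, g_{vy} = 1, giving D = 79 > 0 with g_{vv} > 0, so the point is a local minimum.
g(47/79, 19/79) = -462/79.

-462/79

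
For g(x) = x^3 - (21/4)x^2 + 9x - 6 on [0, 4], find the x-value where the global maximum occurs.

4

g'(x) = 3x^2 - (21/2)x + 9, which vanishes at x = 3/2 and x = 2.
Compare values at every candidate in [0, 4]: g(0) = -6; g(3/2) = -15/16; g(2) = -1; g(4) = 10.
Hence the absolute maximum is 10 at x = 4.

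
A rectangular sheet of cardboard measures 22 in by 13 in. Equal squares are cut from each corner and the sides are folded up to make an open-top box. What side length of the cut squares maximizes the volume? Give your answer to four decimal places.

With cut size x, the volume is V(x) = x(22 − 2x)(13 − 2x) for 0 < x < 6.5.
V'(x) = 12x^2 − 140x + 286. Setting V'(x) = 0 gives x ≈ 2.6405 (the root in (0, 6.5)).
V''(x) = 24x − 140 is negative there, so this is the maximum; V ≈ 340.7670.

2.6405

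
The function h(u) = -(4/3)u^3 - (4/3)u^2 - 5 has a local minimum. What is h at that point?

-421/81

h'(u) = -4u^2 - (8/3)u. Setting h'(u) = 0 gives u ∈ {-2/3, 0}.
h''(u) = -8u - 8/3. h''(-2/3) = 8/3 > 0 ⇒ local minimum; h''(0) = -8/3 < 0 ⇒ local maximum.
Thus h has its local minimum at u = -2/3, with value -421/81.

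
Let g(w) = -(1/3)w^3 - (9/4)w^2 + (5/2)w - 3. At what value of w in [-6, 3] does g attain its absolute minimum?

The derivative is -w^2 - (9/2)w + 5/2, which vanishes at w = -5 and w = 1/2.
Evaluating at the critical points and endpoints: g(-6) = -27, g(-5) = -361/12, g(1/2) = -113/48, g(3) = -99/4.
Hence the absolute minimum is -361/12 at w = -5.

-5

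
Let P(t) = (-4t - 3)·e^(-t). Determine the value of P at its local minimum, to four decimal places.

-3.1152

Differentiating with the product rule gives P'(t) = (4t - 1)·e^(-t). Since e^(-t) > 0, the only critical point is t = 1/4.
P''(1/4) has the same sign as 4 > 0, so this is a local minimum.
P(1/4) = (-4)·e^(-1/4) ≈ -3.1152.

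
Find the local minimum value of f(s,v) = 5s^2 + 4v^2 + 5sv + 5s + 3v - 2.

-36/11

∂f/∂s = 10s + 5v + 5 = 0 and ∂f/∂v = 5s + 8v + 3 = 0, so (s, v) = (-5/11, -1/11).
The Hessian has f_{ss} = 10, f_{vv} = 8, f_{sv} = 5, giving D = 55 > 0 with f_{ss} > 0, so the point is a local minimum.
f(-5/11, -1/11) = -36/11.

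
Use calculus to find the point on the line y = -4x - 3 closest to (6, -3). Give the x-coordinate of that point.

6/17

Minimize D(x)^2 = (x - 6)^2 + (-4x)^2.
d/dx[D^2] = 2(x - 6) + 2·(-4)·(-4x) = 0 ⇒ x = 6/17.
Then y = -75/17 and the distance is √(576/17) ≈ 5.8209.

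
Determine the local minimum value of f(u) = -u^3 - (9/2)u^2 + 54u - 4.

f'(u) = -3u^2 - 9u + 54. Setting f'(u) = 0 gives u ∈ {-6, 3}.
Since f''(u) = -6u - 9, we get f''(-6) = 27 > 0 ⇒ local minimum; f''(3) = -27 < 0 ⇒ local maximum.
The local minimum is f(-6) = -274.

-274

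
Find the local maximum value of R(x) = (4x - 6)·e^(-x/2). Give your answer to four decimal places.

R'(x) = 4·e^(-x/2) + (4x - 6)·(-1/2)·e^(-x/2) = (-2x + 7)·e^(-x/2). Since e^(-x/2) > 0, the only critical point is x = 7/2.
R''(7/2) has the same sign as -2 < 0, so this is a local maximum.
R(7/2) = (8)·e^(-7/4) ≈ 1.3902.

1.3902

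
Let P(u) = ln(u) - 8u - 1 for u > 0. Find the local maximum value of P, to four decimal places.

-4.0794

P'(u) = 1/u − 8 = 0 gives u = 1/8.
P''(u) = -1/u², which is negative for u > 0, so this is a local maximum.
P(1/8) = 1·ln(1/8) - 1 - 1 ≈ -4.0794.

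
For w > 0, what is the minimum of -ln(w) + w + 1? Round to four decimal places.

P'(w) = -1/w + 1 = 0 gives w = 1.
P''(w) = 1/w², which is positive for w > 0, so this is a local minimum.
P(1) = -1·ln(1) + 1 + 1 ≈ 2.0000.

2.0000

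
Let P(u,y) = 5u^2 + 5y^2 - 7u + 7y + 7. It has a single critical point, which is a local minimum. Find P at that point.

21/10

∂P/∂u = 10u - 7 = 0 and ∂P/∂y = 10y + 7 = 0, so (u, y) = (7/10, -7/10).
The Hessian has P_{uu} = 10, P_{yy} = 10, P_{uy} = 0, giving D = 100 > 0 with P_{uu} > 0, so the point is a local minimum.
P(7/10, -7/10) = 21/10.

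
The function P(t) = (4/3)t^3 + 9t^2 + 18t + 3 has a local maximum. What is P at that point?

-6

Critical points: P'(t) = 4t^2 + 18t + 18 vanishes at t = -3, -3/2.
Second-derivative test with P''(t) = 8t + 18: P''(-3) = -6 < 0 ⇒ local maximum; P''(-3/2) = 6 > 0 ⇒ local minimum.
So the local maximum value is P(-3) = -6.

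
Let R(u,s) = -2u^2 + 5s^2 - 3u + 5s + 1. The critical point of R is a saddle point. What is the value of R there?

∂R/∂u = -4u - 3 = 0 and ∂R/∂s = 10s + 5 = 0, so (u, s) = (-3/4, -1/2).
The Hessian has R_{uu} = -4, R_{ss} = 10, R_{us} = 0, giving D = -40 < 0, so the point is a saddle point.
R(-3/4, -1/2) = 7/8.

7/8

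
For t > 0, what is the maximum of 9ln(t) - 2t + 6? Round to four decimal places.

P'(t) = 9/t − 2 = 0 gives t = 9/2.
P''(t) = -9/t², which is negative for t > 0, so this is a local maximum.
P(9/2) = 9·ln(9/2) - 9 + 6 ≈ 10.5367.

10.5367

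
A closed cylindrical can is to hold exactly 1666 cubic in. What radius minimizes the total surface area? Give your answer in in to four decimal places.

6.4244

With radius r and height h, πr²h = 1666 so h = 1666/(πr²), and S(r) = 2πr² + 2πrh = 2πr² + 2·1666/r.
S'(r) = 4πr − 2·1666/r² = 0 ⇒ r³ = 1666/(2π), so r ≈ 6.4244 and h = 2r ≈ 12.8488.
S''(r) = 4π + 4·1666/r³ > 0, so this is the minimum; S ≈ 777.9730.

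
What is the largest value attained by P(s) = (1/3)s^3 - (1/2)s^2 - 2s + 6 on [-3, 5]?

The derivative is s^2 - s - 2, which vanishes at s = -1 and s = 2.
Evaluating at the critical points and endpoints: P(-3) = -3/2, P(-1) = 43/6, P(2) = 8/3, P(5) = 151/6.
So the maximum is P(5) = 151/6.

151/6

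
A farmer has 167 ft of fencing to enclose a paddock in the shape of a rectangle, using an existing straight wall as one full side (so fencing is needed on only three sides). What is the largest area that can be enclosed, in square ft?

27889/8

Let the sides perpendicular to the wall have length x and the parallel side y, so 2x + y = 167 and the area is A = xy = x(167 − 2x).
A'(x) = 167 − 4x = 0 gives x = 167/4, and A''(x) = −4 < 0 confirms a maximum.
Then y = 167 − 2·167/4 = 167/2 and A = 27889/8.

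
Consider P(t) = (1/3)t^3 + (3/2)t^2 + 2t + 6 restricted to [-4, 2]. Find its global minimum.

Differentiating, P'(t) = t^2 + 3t + 2; which vanishes at t = -2 and t = -1.
Compare values at every candidate in [-4, 2]: P(-4) = 2/3,  P(-2) = 16/3,  P(-1) = 31/6,  P(2) = 56/3.
So the minimum is P(-4) = 2/3.

2/3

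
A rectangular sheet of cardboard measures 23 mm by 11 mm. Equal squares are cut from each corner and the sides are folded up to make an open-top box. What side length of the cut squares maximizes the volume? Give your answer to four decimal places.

With cut size x, the volume is V(x) = x(23 − 2x)(11 − 2x) for 0 < x < 5.5.
V'(x) = 12x^2 − 136x + 253. Setting V'(x) = 0 gives x ≈ 2.3459 (the root in (0, 5.5)).
V''(x) = 24x − 136 is negative there, so this is the maximum; V ≈ 270.9322.

2.3459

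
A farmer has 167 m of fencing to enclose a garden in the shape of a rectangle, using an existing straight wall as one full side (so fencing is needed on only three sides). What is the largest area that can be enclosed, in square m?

Let the sides perpendicular to the wall have length x and the parallel side y, so 2x + y = 167 and the area is A = xy = x(167 − 2x).
A'(x) = 167 − 4x = 0 gives x = 167/4, and A''(x) = −4 < 0 confirms a maximum.
Then y = 167 − 2·167/4 = 167/2 and A = 27889/8.

27889/8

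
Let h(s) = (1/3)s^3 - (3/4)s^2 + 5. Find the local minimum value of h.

Critical points: h'(s) = s^2 - (3/2)s vanishes at s = 0, 3/2.
Since h''(s) = 2s - 3/2, we get h''(0) = -3/2 < 0 ⇒ local maximum; h''(3/2) = 3/2 > 0 ⇒ local minimum.
So the local minimum value is h(3/2) = 71/16.

71/16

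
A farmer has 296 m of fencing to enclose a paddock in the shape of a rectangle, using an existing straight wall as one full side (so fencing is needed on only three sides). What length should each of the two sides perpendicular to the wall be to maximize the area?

Let the sides perpendicular to the wall have length x and the parallel side y, so 2x + y = 296 and the area is A = xy = x(296 − 2x).
A'(x) = 296 − 4x = 0 gives x = 74, and A''(x) = −4 < 0 confirms a maximum.
Then y = 296 − 2·74 = 148 and A = 10952.

74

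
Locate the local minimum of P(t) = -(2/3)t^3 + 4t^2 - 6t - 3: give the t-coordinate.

Critical points: P'(t) = -2t^2 + 8t - 6 vanishes at t = 1, 3.
P''(t) = -4t + 8. P''(1) = 4 > 0 ⇒ local minimum; P''(3) = -4 < 0 ⇒ local maximum.
Thus P has its local minimum at t = 1, with value -17/3.

1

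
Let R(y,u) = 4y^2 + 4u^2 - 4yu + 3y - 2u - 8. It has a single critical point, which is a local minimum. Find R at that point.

-103/12

∂R/∂y = 8y - 4u + 3 = 0 and ∂R/∂u = -4y + 8u - 2 = 0, so (y, u) = (-1/3, 1/12).
The Hessian has R_{yy} = 8, R_{uu} = 8, R_{yu} = -4, giving D = 48 > 0 with R_{yy} > 0, so the point is a local minimum.
R(-1/3, 1/12) = -103/12.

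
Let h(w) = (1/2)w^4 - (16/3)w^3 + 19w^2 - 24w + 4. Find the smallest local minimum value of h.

h'(w) = 2w^3 - 16w^2 + 38w - 24. Setting h'(w) = 0 gives w ∈ {1, 3, 4}.
Second-derivative test with h''(w) = 6w^2 - 32w + 38: h''(1) = 12 > 0 ⇒ local minimum; h''(3) = -4 < 0 ⇒ local maximum; h''(4) = 6 > 0 ⇒ local minimum.
The smallest local minimum is h(1) = -35/6.

-35/6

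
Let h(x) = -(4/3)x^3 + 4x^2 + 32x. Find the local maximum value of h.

320/3

h'(x) = -4x^2 + 8x + 32. Setting h'(x) = 0 gives x ∈ {-2, 4}.
Since h''(x) = -8x + 8, we get h''(-2) = 24 > 0 ⇒ local minimum; h''(4) = -24 < 0 ⇒ local maximum.
Thus h has its local maximum at x = 4, with value 320/3.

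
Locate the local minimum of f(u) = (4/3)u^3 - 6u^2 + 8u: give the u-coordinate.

2

f'(u) = 4u^2 - 12u + 8 = 0 at u = 1, 2.
Second-derivative test with f''(u) = 8u - 12: f''(1) = -4 < 0 ⇒ local maximum; f''(2) = 4 > 0 ⇒ local minimum.
So the local minimum value is f(2) = 8/3.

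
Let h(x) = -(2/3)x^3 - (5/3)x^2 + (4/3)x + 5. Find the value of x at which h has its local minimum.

-2

Critical points: h'(x) = -2x^2 - (10/3)x + 4/3 vanishes at x = -2, 1/3.
h''(x) = -4x - 10/3. h''(-2) = 14/3 > 0 ⇒ local minimum; h''(1/3) = -14/3 < 0 ⇒ local maximum.
The local minimum is h(-2) = 1.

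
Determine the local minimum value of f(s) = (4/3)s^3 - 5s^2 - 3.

-161/12

f'(s) = 4s^2 - 10s. Setting f'(s) = 0 gives s ∈ {0, 5/2}.
Second-derivative test with f''(s) = 8s - 10: f''(0) = -10 < 0 ⇒ local maximum; f''(5/2) = 10 > 0 ⇒ local minimum.
So the local minimum value is f(5/2) = -161/12.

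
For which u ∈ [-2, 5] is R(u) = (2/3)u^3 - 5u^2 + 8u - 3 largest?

1

The derivative is 2u^2 - 10u + 8, which vanishes at u = 1 and u = 4.
Compare values at every candidate in [-2, 5]: R(-2) = -133/3, R(1) = 2/3, R(4) = -25/3, R(5) = -14/3.
The maximum over the interval is 2/3, attained at u = 1.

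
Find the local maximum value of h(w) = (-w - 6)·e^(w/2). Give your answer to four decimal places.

0.0366

Differentiating with the product rule gives h'(w) = (-(1/2)w - 4)·e^(w/2). Since e^(w/2) > 0, the only critical point is w = -8.
h''(-8) has the same sign as -1/2 < 0, so this is a local maximum.
h(-8) = (2)·e^(-4) ≈ 0.0366.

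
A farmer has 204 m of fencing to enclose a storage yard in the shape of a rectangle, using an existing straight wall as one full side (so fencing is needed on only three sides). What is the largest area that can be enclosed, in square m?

Let the sides perpendicular to the wall have length x and the parallel side y, so 2x + y = 204 and the area is A = xy = x(204 − 2x).
A'(x) = 204 − 4x = 0 gives x = 51, and A''(x) = −4 < 0 confirms a maximum.
Then y = 204 − 2·51 = 102 and A = 5202.

5202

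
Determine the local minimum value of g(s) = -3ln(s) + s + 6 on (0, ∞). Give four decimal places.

5.7042

g'(s) = -3/s + 1 = 0 gives s = 3.
g''(s) = 3/s², which is positive for s > 0, so this is a local minimum.
g(3) = -3·ln(3) + 3 + 6 ≈ 5.7042.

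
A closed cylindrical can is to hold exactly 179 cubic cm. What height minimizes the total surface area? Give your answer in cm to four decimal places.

6.1083

With radius r and height h, πr²h = 179 so h = 179/(πr²), and S(r) = 2πr² + 2πrh = 2πr² + 2·179/r.
S'(r) = 4πr − 2·179/r² = 0 ⇒ r³ = 179/(2π), so r ≈ 3.0542 and h = 2r ≈ 6.1083.
S''(r) = 4π + 4·179/r³ > 0, so this is the minimum; S ≈ 175.8261.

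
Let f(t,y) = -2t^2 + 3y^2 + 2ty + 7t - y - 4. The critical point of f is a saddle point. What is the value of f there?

47/28

∂f/∂t = -4t + 2y + 7 = 0 and ∂f/∂y = 2t + 6y - 1 = 0, so (t, y) = (11/7, -5/14).
The Hessian has f_{tt} = -4, f_{yy} = 6, f_{ty} = 2, giving D = -28 < 0, so the point is a saddle point.
f(11/7, -5/14) = 47/28.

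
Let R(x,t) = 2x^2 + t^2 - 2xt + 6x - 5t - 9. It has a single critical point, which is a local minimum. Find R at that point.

∂R/∂x = 4x - 2t + 6 = 0 and ∂R/∂t = -2x + 2t - 5 = 0, so (x, t) = (-1/2, 2).
The Hessian has R_{xx} = 4, R_{tt} = 2, R_{xt} = -2, giving D = 4 > 0 with R_{xx} > 0, so the point is a local minimum.
R(-1/2, 2) = -31/2.

-31/2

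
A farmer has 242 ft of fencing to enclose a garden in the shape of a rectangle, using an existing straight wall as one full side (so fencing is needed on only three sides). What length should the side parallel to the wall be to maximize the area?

121

Let the sides perpendicular to the wall have length x and the parallel side y, so 2x + y = 242 and the area is A = xy = x(242 − 2x).
A'(x) = 242 − 4x = 0 gives x = 121/2, and A''(x) = −4 < 0 confirms a maximum.
Then y = 242 − 2·121/2 = 121 and A = 14641/2.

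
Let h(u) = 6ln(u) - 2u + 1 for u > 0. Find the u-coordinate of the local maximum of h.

h'(u) = 6/u − 2 = 0 gives u = 3.
h''(u) = -6/u², which is negative for u > 0, so this is a local maximum.
h(3) = 6·ln(3) - 6 + 1 ≈ 1.5917.

3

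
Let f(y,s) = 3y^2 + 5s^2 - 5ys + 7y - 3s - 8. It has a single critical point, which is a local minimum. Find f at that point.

-447/35

∂f/∂y = 6y - 5s + 7 = 0 and ∂f/∂s = -5y + 10s - 3 = 0, so (y, s) = (-11/7, -17/35).
The Hessian has f_{yy} = 6, f_{ss} = 10, f_{ys} = -5, giving D = 35 > 0 with f_{yy} > 0, so the point is a local minimum.
f(-11/7, -17/35) = -447/35.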